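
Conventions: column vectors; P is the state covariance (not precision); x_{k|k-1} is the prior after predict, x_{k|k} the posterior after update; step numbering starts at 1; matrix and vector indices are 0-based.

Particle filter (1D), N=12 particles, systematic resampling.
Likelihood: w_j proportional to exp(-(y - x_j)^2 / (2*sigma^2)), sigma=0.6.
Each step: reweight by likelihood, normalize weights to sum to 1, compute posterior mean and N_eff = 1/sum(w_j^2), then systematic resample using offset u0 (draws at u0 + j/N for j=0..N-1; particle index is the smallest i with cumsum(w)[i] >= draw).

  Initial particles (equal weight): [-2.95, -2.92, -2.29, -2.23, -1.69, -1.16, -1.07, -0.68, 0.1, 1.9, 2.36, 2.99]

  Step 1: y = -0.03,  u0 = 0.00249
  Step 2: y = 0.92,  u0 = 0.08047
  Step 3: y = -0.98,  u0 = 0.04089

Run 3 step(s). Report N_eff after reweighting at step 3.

N_eff = 12.0000

step 1: w=[0.0000, 0.0000, 0.0004, 0.0006, 0.0111, 0.0868, 0.1139, 0.2844, 0.4996, 0.0029, 0.0002, 0.0000]  mean=-0.3813  Neff=2.8478  idx=[4, 5, 6, 7, 7, 7, 8, 8, 8, 8, 8, 8]
step 2: w=[0.0000, 0.0010, 0.0017, 0.0117, 0.0117, 0.0117, 0.1604, 0.1604, 0.1604, 0.1604, 0.1604, 0.1604]  mean=0.0695  Neff=6.4618  idx=[6, 6, 7, 7, 8, 8, 9, 9, 10, 10, 11, 11]
step 3: w=[0.0833, 0.0833, 0.0833, 0.0833, 0.0833, 0.0833, 0.0833, 0.0833, 0.0833, 0.0833, 0.0833, 0.0833]  mean=0.1000  Neff=12.0000  idx=[0, 1, 2, 3, 4, 5, 6, 7, 8, 9, 10, 11]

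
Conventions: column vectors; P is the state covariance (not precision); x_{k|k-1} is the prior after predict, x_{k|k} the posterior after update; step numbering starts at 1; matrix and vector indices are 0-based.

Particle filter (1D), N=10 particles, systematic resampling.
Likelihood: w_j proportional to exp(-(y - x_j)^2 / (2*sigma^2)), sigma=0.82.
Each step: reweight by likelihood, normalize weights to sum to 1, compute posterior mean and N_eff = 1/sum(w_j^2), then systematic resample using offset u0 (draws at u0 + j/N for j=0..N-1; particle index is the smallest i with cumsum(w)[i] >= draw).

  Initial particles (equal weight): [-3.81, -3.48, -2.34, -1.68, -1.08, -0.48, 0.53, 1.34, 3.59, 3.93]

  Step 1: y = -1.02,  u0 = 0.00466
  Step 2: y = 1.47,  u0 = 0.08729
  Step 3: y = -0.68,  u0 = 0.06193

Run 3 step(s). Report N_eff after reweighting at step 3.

N_eff = 9.9933

step 1: w=[0.0010, 0.0037, 0.0913, 0.2413, 0.3328, 0.2686, 0.0559, 0.0053, 0.0000, 0.0000]  mean=-1.0876  Neff=3.9581  idx=[1, 3, 3, 3, 4, 4, 4, 5, 5, 5]
step 2: w=[0.0000, 0.0031, 0.0031, 0.0031, 0.0391, 0.0391, 0.0391, 0.2912, 0.2912, 0.2912]  mean=-0.5614  Neff=3.8620  idx=[5, 7, 7, 7, 8, 8, 8, 9, 9, 9]
step 3: w=[0.0923, 0.1009, 0.1009, 0.1009, 0.1009, 0.1009, 0.1009, 0.1009, 0.1009, 0.1009]  mean=-0.5354  Neff=9.9933  idx=[0, 1, 2, 3, 4, 5, 6, 7, 8, 9]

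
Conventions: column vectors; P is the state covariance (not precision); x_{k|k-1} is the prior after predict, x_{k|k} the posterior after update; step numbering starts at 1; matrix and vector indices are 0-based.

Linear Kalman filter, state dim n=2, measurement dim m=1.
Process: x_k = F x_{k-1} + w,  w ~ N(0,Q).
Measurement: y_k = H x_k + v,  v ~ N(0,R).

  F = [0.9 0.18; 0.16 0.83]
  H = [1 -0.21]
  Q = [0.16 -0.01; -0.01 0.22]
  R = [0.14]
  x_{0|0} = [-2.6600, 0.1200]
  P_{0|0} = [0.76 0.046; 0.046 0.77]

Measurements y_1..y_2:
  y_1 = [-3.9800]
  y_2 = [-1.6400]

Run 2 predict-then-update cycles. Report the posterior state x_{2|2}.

step 1: x^-=[-2.3724, -0.3260]  P^-=[0.8155 0.2502; 0.2502 0.7821]  S=[0.8849]  K=[0.8622; 0.0971]  nu=[-1.6761]  x^+=[-3.8175, -0.4887]  P^+=[0.1577 0.1761; 0.1761 0.7738]
step 2: x^-=[-3.5237, -1.0164]  P^-=[0.3698 0.2649; 0.2649 0.8039]  S=[0.4340]  K=[0.7239; 0.2214]  nu=[1.6702]  x^+=[-2.3145, -0.6466]  P^+=[0.1424 0.1953; 0.1953 0.7826]

x_post = [-2.3145, -0.6466]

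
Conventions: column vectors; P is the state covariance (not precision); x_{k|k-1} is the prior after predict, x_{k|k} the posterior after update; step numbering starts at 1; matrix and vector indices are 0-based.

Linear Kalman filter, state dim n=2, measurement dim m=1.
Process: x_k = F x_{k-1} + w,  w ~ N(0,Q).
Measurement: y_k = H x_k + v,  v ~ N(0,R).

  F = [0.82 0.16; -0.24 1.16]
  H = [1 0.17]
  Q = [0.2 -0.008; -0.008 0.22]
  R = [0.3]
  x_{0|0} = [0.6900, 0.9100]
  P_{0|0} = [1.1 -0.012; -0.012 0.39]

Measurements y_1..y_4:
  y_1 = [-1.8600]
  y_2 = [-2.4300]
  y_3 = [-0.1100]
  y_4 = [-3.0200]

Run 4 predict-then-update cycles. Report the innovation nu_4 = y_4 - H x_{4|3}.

step 1: x^-=[0.7114, 0.8900]  P^-=[0.9465 -0.1630; -0.1630 0.8148]  S=[1.2146]  K=[0.7564; -0.0202]  nu=[-2.7227]  x^+=[-1.3481, 0.9450]  P^+=[0.2515 -0.1445; -0.1445 0.8143]
step 2: x^-=[-0.9543, 1.4197]  P^-=[0.3520 -0.0382; -0.0382 1.4107]  S=[0.6798]  K=[0.5083; 0.2965]  nu=[-1.7171]  x^+=[-1.8270, 0.9106]  P^+=[0.1764 -0.1407; -0.1407 1.3509]
step 3: x^-=[-1.3525, 1.4948]  P^-=[0.3163 0.0796; 0.0796 2.1263]  S=[0.7048]  K=[0.4680; 0.6258]  nu=[0.9884]  x^+=[-0.8900, 2.1133]  P^+=[0.1619 -0.1268; -0.1268 1.8503]
step 4: x^-=[-0.3916, 2.6650]  P^-=[0.3230 0.1878; 0.1878 2.7897]  S=[0.7675]  K=[0.4624; 0.8626]  nu=[-3.0814]  x^+=[-1.8166, 0.0069]  P^+=[0.1589 -0.1184; -0.1184 2.2186]

innov = [-3.0814]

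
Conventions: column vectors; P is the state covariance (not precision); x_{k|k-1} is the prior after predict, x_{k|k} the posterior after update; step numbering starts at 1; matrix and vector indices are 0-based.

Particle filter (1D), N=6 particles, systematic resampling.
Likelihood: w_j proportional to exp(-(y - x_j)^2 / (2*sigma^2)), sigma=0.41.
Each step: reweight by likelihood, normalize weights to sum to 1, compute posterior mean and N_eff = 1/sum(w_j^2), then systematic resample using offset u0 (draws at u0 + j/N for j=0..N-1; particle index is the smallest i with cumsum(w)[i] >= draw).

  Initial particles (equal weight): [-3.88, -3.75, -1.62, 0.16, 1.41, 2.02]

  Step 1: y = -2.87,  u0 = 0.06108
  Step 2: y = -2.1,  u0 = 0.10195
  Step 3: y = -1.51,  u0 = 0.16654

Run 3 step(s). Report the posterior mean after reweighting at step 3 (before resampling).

post_mean = -3.7542

step 1: w=[0.3053, 0.6339, 0.0608, 0.0000, 0.0000, 0.0000]  mean=-3.6602  Neff=2.0050  idx=[0, 0, 1, 1, 1, 1]
step 2: w=[0.0586, 0.0586, 0.2207, 0.2207, 0.2207, 0.2207]  mean=-3.7652  Neff=4.9576  idx=[1, 2, 3, 4, 4, 5]
step 3: w=[0.0325, 0.1935, 0.1935, 0.1935, 0.1935, 0.1935]  mean=-3.7542  Neff=5.3120  idx=[1, 2, 3, 4, 5, 5]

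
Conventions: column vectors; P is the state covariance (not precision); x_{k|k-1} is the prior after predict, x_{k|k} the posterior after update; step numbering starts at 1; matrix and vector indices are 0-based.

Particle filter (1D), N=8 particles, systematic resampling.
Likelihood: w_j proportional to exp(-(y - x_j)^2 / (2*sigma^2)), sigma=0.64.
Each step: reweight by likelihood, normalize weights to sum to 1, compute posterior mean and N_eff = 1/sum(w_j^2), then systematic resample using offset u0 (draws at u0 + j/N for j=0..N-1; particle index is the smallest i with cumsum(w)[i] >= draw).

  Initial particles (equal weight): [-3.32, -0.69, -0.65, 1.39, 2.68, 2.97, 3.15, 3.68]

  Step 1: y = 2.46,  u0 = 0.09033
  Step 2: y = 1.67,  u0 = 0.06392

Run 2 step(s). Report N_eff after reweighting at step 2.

step 1: w=[0.0000, 0.0000, 0.0000, 0.0936, 0.3571, 0.2758, 0.2119, 0.0616]  mean=2.8003  Neff=3.8308  idx=[3, 4, 4, 5, 5, 5, 6, 7]
step 2: w=[0.4680, 0.1482, 0.1482, 0.0654, 0.0654, 0.0654, 0.0355, 0.0037]  mean=2.1537  Neff=3.6093  idx=[0, 0, 0, 0, 1, 2, 3, 5]

N_eff = 3.6093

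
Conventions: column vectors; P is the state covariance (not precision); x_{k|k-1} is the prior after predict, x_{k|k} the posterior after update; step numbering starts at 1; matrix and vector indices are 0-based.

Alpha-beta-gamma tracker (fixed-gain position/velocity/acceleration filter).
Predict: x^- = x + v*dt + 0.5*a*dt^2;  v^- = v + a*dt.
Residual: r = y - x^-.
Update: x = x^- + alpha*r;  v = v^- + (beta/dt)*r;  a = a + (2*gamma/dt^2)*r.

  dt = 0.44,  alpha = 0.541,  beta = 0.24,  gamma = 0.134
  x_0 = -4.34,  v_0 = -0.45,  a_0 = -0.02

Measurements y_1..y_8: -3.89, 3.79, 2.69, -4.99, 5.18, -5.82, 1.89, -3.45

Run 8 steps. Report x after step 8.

x_post = -4.8618

step 1: x_pred=-4.5399  r=0.6499  x^+=-4.1883  v^+=-0.1043  a^+=0.8797
step 2: x_pred=-4.1491  r=7.9391  x^+=0.1460  v^+=4.6132  a^+=11.8697
step 3: x_pred=3.3248  r=-0.6348  x^+=2.9814  v^+=9.4896  a^+=10.9910
step 4: x_pred=8.2207  r=-13.2107  x^+=1.0737  v^+=7.1198  a^+=-7.2965
step 5: x_pred=3.5001  r=1.6799  x^+=4.4089  v^+=4.8256  a^+=-4.9711
step 6: x_pred=6.0510  r=-11.8710  x^+=-0.3712  v^+=-3.8368  a^+=-21.4041
step 7: x_pred=-4.1313  r=6.0213  x^+=-0.8738  v^+=-9.9702  a^+=-13.0689
step 8: x_pred=-6.5257  r=3.0757  x^+=-4.8618  v^+=-14.0428  a^+=-8.8111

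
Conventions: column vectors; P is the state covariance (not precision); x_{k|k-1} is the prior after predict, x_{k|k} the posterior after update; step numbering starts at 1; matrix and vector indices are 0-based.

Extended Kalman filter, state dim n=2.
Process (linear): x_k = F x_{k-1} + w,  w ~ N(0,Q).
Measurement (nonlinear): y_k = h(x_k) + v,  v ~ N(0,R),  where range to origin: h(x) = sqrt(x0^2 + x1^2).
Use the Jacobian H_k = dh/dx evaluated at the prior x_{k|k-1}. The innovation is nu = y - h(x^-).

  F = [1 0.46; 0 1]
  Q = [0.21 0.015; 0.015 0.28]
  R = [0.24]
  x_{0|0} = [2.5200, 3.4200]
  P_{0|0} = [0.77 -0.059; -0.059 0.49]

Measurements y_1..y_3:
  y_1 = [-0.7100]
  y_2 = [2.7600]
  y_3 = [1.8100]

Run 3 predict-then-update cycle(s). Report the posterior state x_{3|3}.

x_post = [1.3029, 1.6285]

step 1: x^-=[4.0932, 3.4200]  P^-=[1.0294 0.1814; 0.1814 0.7700]  H_jac=[0.7674 0.6412]  S=[1.3413]  K=[0.6757; 0.4719]  nu=[-6.0439]  x^+=[0.0095, 0.5680]  P^+=[0.4171 -0.2462; -0.2462 0.4713]
step 2: x^-=[0.2708, 0.5680]  P^-=[0.5003 -0.0144; -0.0144 0.7513]  H_jac=[0.4303 0.9027]  S=[0.9336]  K=[0.2166; 0.7198]  nu=[2.1307]  x^+=[0.7323, 2.1017]  P^+=[0.4565 -0.1600; -0.1600 0.2676]
step 3: x^-=[1.6991, 2.1017]  P^-=[0.5759 -0.0219; -0.0219 0.5476]  H_jac=[0.6287 0.7777]  S=[0.7774]  K=[0.4438; 0.5301]  nu=[-0.8926]  x^+=[1.3029, 1.6285]  P^+=[0.4228 -0.2048; -0.2048 0.3292]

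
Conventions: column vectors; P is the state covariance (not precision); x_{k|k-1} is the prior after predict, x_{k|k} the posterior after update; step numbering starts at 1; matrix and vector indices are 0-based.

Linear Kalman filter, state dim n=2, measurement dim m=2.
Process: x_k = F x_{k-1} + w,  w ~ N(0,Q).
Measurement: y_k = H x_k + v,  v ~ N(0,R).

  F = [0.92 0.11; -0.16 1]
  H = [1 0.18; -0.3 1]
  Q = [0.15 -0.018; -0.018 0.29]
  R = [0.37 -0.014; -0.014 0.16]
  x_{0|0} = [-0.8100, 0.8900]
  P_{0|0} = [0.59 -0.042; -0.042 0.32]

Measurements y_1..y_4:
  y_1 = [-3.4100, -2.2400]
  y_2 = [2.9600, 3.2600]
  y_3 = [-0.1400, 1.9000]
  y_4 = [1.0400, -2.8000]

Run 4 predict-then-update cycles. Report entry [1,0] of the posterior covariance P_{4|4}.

P_post[1,0] = 0.0185

step 1: x^-=[-0.6473, 1.0196]  P^-=[0.6447 -0.1075; -0.1075 0.6385]  S=[0.9967 -0.1942; -0.1942 0.9211]  K=[0.5879 -0.2028; 0.1557 0.7611]  nu=[-2.9462, -3.4538]  x^+=[-1.6791, -2.0679]  P^+=[0.2160 0.0241; 0.0241 0.1268]
step 2: x^-=[-1.7723, -1.7993]  P^-=[0.3393 -0.0141; -0.0141 0.4146]  S=[0.7176 -0.0545; -0.0545 0.6136]  K=[0.4580 -0.1482; 0.1371 0.6948]  nu=[5.0561, 4.5276]  x^+=[-0.1274, 2.0397]  P^+=[0.1679 0.0202; 0.0202 0.1153]
step 3: x^-=[0.1071, 2.0601]  P^-=[0.2976 -0.0118; -0.0118 0.4031]  S=[0.6764 -0.0418; -0.0418 0.5970]  K=[0.4282 -0.1392; 0.1326 0.6905]  nu=[-0.6180, -0.1279]  x^+=[-0.1397, 1.8898]  P^+=[0.1570 0.0188; 0.0188 0.1143]
step 4: x^-=[0.0794, 1.9121]  P^-=[0.2881 -0.0116; -0.0116 0.4023]  S=[0.6670 -0.0389; -0.0389 0.5951]  K=[0.4208 -0.1371; 0.1316 0.6904]  nu=[0.6164, -4.6883]  x^+=[0.9815, -1.2434]  P^+=[0.1543 0.0185; 0.0185 0.1142]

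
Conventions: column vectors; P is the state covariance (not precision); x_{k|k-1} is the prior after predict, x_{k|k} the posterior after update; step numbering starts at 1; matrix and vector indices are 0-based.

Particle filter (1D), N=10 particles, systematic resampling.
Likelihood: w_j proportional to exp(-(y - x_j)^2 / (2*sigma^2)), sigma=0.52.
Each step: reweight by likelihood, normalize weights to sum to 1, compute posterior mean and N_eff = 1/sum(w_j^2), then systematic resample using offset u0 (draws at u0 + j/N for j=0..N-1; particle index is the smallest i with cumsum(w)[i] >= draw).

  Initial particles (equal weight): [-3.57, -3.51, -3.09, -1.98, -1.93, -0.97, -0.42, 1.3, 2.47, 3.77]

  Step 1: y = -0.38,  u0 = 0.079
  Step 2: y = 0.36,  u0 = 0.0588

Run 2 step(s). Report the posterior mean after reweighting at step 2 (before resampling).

post_mean = -0.4463

step 1: w=[0.0000, 0.0000, 0.0000, 0.0057, 0.0076, 0.3393, 0.6439, 0.0035, 0.0000, 0.0000]  mean=-0.6209  Neff=1.8873  idx=[5, 5, 5, 6, 6, 6, 6, 6, 6, 6]
step 2: w=[0.0159, 0.0159, 0.0159, 0.1360, 0.1360, 0.1360, 0.1360, 0.1360, 0.1360, 0.1360]  mean=-0.4463  Neff=7.6744  idx=[3, 3, 4, 5, 6, 6, 7, 8, 8, 9]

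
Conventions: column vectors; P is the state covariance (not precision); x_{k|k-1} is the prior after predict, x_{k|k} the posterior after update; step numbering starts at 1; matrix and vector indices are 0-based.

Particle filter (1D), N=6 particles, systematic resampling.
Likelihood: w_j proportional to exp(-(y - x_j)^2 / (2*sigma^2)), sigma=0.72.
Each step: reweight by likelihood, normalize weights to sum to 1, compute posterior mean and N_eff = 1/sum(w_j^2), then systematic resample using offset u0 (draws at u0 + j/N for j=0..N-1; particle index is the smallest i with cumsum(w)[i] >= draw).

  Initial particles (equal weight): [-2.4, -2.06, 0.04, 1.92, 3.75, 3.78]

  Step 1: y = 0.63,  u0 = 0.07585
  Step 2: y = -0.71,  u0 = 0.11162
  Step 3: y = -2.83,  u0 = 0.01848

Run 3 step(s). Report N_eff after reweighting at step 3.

N_eff = 6.0000

step 1: w=[0.0002, 0.0010, 0.7796, 0.2191, 0.0001, 0.0001]  mean=0.4500  Neff=1.5250  idx=[2, 2, 2, 2, 2, 3]
step 2: w=[0.1999, 0.1999, 0.1999, 0.1999, 0.1999, 0.0004]  mean=0.0408  Neff=5.0044  idx=[0, 1, 2, 3, 3, 4]
step 3: w=[0.1667, 0.1667, 0.1667, 0.1667, 0.1667, 0.1667]  mean=0.0400  Neff=6.0000  idx=[0, 1, 2, 3, 4, 5]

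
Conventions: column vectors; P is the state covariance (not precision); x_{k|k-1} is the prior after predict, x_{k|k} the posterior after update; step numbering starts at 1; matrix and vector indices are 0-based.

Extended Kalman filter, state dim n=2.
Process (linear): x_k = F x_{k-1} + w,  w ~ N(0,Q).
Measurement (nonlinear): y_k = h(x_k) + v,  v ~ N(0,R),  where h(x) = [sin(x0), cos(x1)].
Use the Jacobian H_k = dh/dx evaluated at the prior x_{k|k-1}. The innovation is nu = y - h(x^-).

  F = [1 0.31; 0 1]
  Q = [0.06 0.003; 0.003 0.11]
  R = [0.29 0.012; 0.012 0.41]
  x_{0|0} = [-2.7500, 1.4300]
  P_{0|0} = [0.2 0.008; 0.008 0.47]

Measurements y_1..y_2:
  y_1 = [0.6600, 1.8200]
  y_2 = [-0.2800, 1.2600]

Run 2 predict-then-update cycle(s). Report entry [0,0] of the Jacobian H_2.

step 1: x^-=[-2.3067, 1.4300]  P^-=[0.3101 0.1567; 0.1567 0.5800]  H_jac=[-0.6713 0.0000; 0.0000 -0.9901]  S=[0.4297 0.1161; 0.1161 0.9786]  K=[-0.4562 -0.1044; -0.0890 -0.5763]  nu=[1.4012, 1.6797]  x^+=[-3.1213, 0.3373]  P^+=[0.1990 0.0488; 0.0488 0.2397]
step 2: x^-=[-3.0167, 0.3373]  P^-=[0.3122 0.1261; 0.1261 0.3497]  H_jac=[-0.9922 0.0000; 0.0000 -0.3310]  S=[0.5974 0.0534; 0.0534 0.4483]  K=[-0.5158 -0.0316; -0.1883 -0.2357]  nu=[-0.1555, 0.3164]  x^+=[-2.9466, 0.2920]  P^+=[0.1511 0.0579; 0.0579 0.2989]

H_jac[0,0] = -0.9922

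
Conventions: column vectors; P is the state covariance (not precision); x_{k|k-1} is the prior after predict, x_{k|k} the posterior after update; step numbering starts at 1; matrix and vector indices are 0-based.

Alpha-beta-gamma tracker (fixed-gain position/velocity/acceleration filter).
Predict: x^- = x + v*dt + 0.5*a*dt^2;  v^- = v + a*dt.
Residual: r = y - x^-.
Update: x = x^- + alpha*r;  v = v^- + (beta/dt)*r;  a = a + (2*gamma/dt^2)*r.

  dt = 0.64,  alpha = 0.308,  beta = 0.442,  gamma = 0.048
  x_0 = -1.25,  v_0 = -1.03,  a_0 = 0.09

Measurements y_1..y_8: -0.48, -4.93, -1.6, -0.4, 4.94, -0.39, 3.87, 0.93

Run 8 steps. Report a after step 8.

step 1: x_pred=-1.8908  r=1.4108  x^+=-1.4563  v^+=0.0019  a^+=0.4206
step 2: x_pred=-1.3689  r=-3.5611  x^+=-2.4657  v^+=-2.1883  a^+=-0.4140
step 3: x_pred=-3.9510  r=2.3510  x^+=-3.2269  v^+=-0.8296  a^+=0.1370
step 4: x_pred=-3.7297  r=3.3297  x^+=-2.7042  v^+=1.5577  a^+=0.9174
step 5: x_pred=-1.5194  r=6.4594  x^+=0.4701  v^+=6.6059  a^+=2.4313
step 6: x_pred=5.1958  r=-5.5858  x^+=3.4754  v^+=4.3042  a^+=1.1222
step 7: x_pred=6.4599  r=-2.5899  x^+=5.6622  v^+=3.2337  a^+=0.5152
step 8: x_pred=7.8373  r=-6.9073  x^+=5.7099  v^+=-1.2069  a^+=-1.1037

a_post = -1.1037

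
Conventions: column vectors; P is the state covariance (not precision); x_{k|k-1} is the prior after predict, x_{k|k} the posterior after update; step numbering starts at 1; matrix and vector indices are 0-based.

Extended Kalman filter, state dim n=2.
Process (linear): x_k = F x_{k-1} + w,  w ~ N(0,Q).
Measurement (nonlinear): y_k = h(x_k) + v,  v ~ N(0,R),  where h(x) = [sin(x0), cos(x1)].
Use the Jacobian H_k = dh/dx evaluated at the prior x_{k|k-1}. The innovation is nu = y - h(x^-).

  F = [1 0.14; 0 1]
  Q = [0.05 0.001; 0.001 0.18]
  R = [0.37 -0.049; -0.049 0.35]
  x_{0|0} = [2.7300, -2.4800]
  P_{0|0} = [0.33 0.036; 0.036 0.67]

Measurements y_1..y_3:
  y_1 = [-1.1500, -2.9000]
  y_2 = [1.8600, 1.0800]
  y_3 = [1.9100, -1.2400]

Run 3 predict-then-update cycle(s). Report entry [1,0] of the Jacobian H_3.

H_jac[1,0] = 0.0000

step 1: x^-=[2.3828, -2.4800]  P^-=[0.4032 0.1308; 0.1308 0.8500]  H_jac=[-0.7257 0.0000; 0.0000 0.6144]  S=[0.5823 -0.1073; -0.1073 0.6708]  K=[-0.4950 0.0406; -0.0201 0.7752]  nu=[-1.8380, -2.1110]  x^+=[3.2069, -4.0795]  P^+=[0.2551 0.0626; 0.0626 0.4432]
step 2: x^-=[2.6357, -4.0795]  P^-=[0.3313 0.1257; 0.1257 0.6232]  H_jac=[-0.8748 0.0000; 0.0000 -0.8063]  S=[0.6235 0.0396; 0.0396 0.7552]  K=[-0.4578 -0.1101; -0.1344 -0.6584]  nu=[1.3754, 1.6715]  x^+=[1.8219, -5.3649]  P^+=[0.1875 0.0200; 0.0200 0.2776]
step 3: x^-=[1.0708, -5.3649]  P^-=[0.2485 0.0599; 0.0599 0.4576]  H_jac=[0.4794 0.0000; 0.0000 -0.7946]  S=[0.4271 -0.0718; -0.0718 0.6389]  K=[0.2716 -0.0439; -0.0290 -0.5724]  nu=[1.0324, -1.8472]  x^+=[1.4323, -4.3376]  P^+=[0.2141 0.0361; 0.0361 0.2503]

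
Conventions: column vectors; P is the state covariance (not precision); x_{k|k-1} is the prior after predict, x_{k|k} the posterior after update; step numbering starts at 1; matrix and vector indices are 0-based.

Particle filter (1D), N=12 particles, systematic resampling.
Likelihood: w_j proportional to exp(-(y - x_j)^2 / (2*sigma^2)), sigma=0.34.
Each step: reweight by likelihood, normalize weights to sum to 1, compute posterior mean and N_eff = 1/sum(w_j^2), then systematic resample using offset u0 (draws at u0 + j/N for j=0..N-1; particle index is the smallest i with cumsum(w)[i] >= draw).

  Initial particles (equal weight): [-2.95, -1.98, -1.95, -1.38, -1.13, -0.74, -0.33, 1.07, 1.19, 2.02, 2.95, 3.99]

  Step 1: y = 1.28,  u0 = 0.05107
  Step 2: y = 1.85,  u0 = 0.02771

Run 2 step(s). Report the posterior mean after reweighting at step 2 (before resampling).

step 1: w=[0.0000, 0.0000, 0.0000, 0.0000, 0.0000, 0.0000, 0.0000, 0.4382, 0.5121, 0.0497, 0.0000, 0.0000]  mean=1.1786  Neff=2.1893  idx=[7, 7, 7, 7, 7, 8, 8, 8, 8, 8, 8, 9]
step 2: w=[0.0334, 0.0334, 0.0334, 0.0334, 0.0334, 0.0705, 0.0705, 0.0705, 0.0705, 0.0705, 0.0705, 0.4097]  mean=1.5100  Neff=4.9195  idx=[0, 3, 5, 6, 7, 8, 10, 11, 11, 11, 11, 11]

post_mean = 1.5100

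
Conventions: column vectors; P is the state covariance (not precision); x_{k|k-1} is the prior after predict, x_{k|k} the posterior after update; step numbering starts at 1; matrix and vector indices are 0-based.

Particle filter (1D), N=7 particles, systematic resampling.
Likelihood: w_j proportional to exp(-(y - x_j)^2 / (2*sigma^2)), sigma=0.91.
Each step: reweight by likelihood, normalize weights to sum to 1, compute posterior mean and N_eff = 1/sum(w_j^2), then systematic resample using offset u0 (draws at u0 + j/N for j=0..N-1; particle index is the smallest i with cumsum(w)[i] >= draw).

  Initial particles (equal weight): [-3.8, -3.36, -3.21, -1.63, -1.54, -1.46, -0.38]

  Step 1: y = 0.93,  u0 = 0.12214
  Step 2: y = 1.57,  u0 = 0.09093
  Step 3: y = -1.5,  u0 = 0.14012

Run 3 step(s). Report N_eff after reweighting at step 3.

N_eff = 7.0000

step 1: w=[0.0000, 0.0000, 0.0001, 0.0444, 0.0583, 0.0738, 0.8234]  mean=-0.5831  Neff=1.4517  idx=[5, 6, 6, 6, 6, 6, 6]
step 2: w=[0.0064, 0.1656, 0.1656, 0.1656, 0.1656, 0.1656, 0.1656]  mean=-0.3870  Neff=6.0765  idx=[1, 2, 3, 4, 4, 5, 6]
step 3: w=[0.1429, 0.1429, 0.1429, 0.1429, 0.1429, 0.1429, 0.1429]  mean=-0.3800  Neff=7.0000  idx=[0, 1, 2, 3, 4, 5, 6]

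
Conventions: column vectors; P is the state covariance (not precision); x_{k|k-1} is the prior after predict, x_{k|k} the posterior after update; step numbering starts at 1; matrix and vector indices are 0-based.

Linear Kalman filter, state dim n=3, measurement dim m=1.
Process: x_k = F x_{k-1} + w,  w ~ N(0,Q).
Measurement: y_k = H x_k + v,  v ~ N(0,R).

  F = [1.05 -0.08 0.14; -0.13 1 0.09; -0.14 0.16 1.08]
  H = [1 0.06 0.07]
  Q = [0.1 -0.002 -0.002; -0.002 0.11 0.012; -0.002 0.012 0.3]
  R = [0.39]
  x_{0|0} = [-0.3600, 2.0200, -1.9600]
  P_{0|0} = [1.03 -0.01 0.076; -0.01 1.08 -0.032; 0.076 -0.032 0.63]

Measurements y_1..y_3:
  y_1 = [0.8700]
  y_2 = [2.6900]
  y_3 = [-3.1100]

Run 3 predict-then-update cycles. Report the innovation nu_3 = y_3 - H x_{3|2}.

step 1: x^-=[-0.8140, 1.8904, -1.7432]  P^-=[1.2796 -0.2301 0.0130; -0.2301 1.2076 0.2197; 0.0130 0.2197 1.0491]  S=[1.6551]  K=[0.7653; -0.0860; 0.0602]  nu=[1.6926]  x^+=[0.4814, 1.7449, -1.6414]  P^+=[0.3102 -0.1212 -0.0632; -0.1212 1.1953 0.2283; -0.0632 0.2283 1.0431]
step 2: x^-=[0.1361, 1.5346, -1.5609]  P^-=[0.4667 -0.2299 -0.0120; -0.2299 1.3931 0.5893; -0.0120 0.5893 1.6568]  S=[0.8455]  K=[0.5347; -0.1242; 0.1648]  nu=[2.5711]  x^+=[1.5108, 1.2152, -1.1372]  P^+=[0.2250 -0.1737 -0.0865; -0.1737 1.3801 0.6066; -0.0865 0.6066 1.6338]
step 3: x^-=[1.3299, 0.9164, -1.2452]  P^-=[0.3791 -0.2328 0.0279; -0.2328 1.6635 1.1008; 0.0279 1.1008 2.4890]  S=[0.7725]  K=[0.4752; -0.0724; 0.3472]  nu=[-4.4077]  x^+=[-0.7646, 1.2355, -2.7757]  P^+=[0.2047 -0.2062 -0.0995; -0.2062 1.6594 1.1202; -0.0995 1.1202 2.3959]

innov = [-4.4077]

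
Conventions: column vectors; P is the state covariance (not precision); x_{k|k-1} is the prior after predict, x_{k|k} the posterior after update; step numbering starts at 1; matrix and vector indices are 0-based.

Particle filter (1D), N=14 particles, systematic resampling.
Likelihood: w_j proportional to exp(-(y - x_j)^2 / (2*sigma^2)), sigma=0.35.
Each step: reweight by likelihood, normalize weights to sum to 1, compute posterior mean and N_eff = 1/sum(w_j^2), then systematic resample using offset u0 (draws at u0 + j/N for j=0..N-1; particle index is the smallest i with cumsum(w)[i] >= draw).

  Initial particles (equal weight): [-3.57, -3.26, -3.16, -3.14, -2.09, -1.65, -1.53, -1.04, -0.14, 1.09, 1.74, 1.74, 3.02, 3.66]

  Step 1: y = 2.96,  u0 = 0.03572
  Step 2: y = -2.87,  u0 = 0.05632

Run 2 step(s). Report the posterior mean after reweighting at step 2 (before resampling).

step 1: w=[0.0000, 0.0000, 0.0000, 0.0000, 0.0000, 0.0000, 0.0000, 0.0000, 0.0000, 0.0000, 0.0020, 0.0020, 0.8757, 0.1203]  mean=3.0917  Neff=1.2800  idx=[12, 12, 12, 12, 12, 12, 12, 12, 12, 12, 12, 12, 13, 13]
step 2: w=[0.0833, 0.0833, 0.0833, 0.0833, 0.0833, 0.0833, 0.0833, 0.0833, 0.0833, 0.0833, 0.0833, 0.0833, 0.0000, 0.0000]  mean=3.0200  Neff=12.0000  idx=[0, 1, 2, 3, 4, 4, 5, 6, 7, 8, 9, 10, 10, 11]

post_mean = 3.0200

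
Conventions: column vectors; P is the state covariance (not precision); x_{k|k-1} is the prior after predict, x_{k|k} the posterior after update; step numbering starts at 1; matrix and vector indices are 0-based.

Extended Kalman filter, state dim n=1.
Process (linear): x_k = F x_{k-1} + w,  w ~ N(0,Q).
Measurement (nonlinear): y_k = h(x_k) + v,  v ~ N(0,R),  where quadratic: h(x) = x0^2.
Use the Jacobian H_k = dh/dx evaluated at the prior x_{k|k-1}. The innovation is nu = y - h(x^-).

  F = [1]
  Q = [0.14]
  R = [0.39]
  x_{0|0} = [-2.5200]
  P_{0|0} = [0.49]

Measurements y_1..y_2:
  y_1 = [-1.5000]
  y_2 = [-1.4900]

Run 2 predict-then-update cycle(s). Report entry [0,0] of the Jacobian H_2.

step 1: x^-=[-2.5200]  P^-=[0.6300]  H_jac=[-5.0400]  S=[16.3930]  K=[-0.1937]  nu=[-7.8504]  x^+=[-0.9994]  P^+=[0.0150]
step 2: x^-=[-0.9994]  P^-=[0.1550]  H_jac=[-1.9989]  S=[1.0093]  K=[-0.3070]  nu=[-2.4889]  x^+=[-0.2355]  P^+=[0.0599]

H_jac[0,0] = -1.9989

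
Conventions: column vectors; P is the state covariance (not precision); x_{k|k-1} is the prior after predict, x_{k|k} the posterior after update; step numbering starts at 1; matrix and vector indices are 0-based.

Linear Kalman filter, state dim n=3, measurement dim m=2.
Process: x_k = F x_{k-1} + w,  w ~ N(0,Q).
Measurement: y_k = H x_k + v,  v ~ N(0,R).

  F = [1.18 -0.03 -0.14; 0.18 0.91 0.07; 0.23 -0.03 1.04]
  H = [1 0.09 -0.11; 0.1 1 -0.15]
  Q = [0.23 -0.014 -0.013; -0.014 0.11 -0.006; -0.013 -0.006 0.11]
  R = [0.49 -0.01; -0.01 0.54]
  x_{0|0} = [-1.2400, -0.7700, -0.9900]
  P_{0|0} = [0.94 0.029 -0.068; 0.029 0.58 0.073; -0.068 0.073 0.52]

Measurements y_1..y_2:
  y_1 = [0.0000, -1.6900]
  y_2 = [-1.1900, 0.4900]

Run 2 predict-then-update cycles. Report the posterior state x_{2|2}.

x_post = [-0.7764, -0.7243, -1.3171]

step 1: x^-=[-1.3015, -0.9932, -1.2917]  P^-=[1.5706 0.1824 0.0825; 0.1824 0.6404 0.1160; 0.0825 0.1160 0.6852]  S=[2.0865 0.3724; 0.3724 1.2107]  K=[0.7492 0.0397; 0.0152 0.5249; 0.0055 0.0160]  nu=[1.2488, -0.7604]  x^+=[-0.3961, -1.3734, -1.2969]  P^+=[0.3754 -0.0133 0.0685; -0.0133 0.3003 0.1044; 0.0685 0.1044 0.6848]
step 2: x^-=[-0.2446, -1.4118, -1.3987]  P^-=[0.7456 0.0270 0.0690; 0.0270 0.3849 0.1610; 0.0690 0.1610 0.8972]  S=[1.2361 0.1102; 0.1102 0.9075]  K=[0.5965 0.0280; -0.0002 0.4005; -0.0157 0.0387]  nu=[-0.9722, 1.7165]  x^+=[-0.7764, -0.7243, -1.3171]  P^+=[0.3014 -0.0094 0.0771; -0.0094 0.2393 0.1477; 0.0771 0.1477 0.8957]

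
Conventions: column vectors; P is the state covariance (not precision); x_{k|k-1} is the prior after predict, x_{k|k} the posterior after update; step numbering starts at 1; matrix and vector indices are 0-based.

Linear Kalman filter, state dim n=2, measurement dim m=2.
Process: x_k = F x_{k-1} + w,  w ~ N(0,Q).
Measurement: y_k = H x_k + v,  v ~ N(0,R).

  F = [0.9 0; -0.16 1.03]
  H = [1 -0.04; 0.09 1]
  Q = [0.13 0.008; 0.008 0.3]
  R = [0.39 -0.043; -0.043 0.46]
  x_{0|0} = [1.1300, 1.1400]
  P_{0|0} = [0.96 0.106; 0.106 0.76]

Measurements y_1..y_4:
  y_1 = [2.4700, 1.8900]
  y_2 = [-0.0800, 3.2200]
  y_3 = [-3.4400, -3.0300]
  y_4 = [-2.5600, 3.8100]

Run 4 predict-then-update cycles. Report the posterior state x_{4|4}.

step 1: x^-=[1.0170, 0.9934]  P^-=[0.9076 -0.0320; -0.0320 1.0959]  S=[1.3019 -0.0370; -0.0370 1.5575]  K=[0.6995 0.0485; -0.0383 0.7009]  nu=[1.4927, 0.8051]  x^+=[2.1002, 1.5005]  P^+=[0.2694 -0.0320; -0.0320 0.3269]
step 2: x^-=[1.8902, 1.2094]  P^-=[0.3482 -0.0605; -0.0605 0.6643]  S=[0.7441 -0.0985; -0.0985 1.1162]  K=[0.4733 0.0157; -0.0393 0.5868]  nu=[-1.9218, 1.8404]  x^+=[1.0094, 2.3649]  P^+=[0.1827 -0.0296; -0.0296 0.2743]
step 3: x^-=[0.9085, 2.2744]  P^-=[0.2780 -0.0457; -0.0457 0.6054]  S=[0.6726 -0.0878; -0.0878 1.0594]  K=[0.4180 0.0151; -0.0303 0.5651]  nu=[-4.2575, -5.3861]  x^+=[-0.9523, -0.6402]  P^+=[0.1613 -0.0256; -0.0256 0.2635]
step 4: x^-=[-0.8571, -0.5070]  P^-=[0.2607 -0.0389; -0.0389 0.5921]  S=[0.6548 -0.0820; -0.0820 1.0472]  K=[0.4026 0.0168; -0.0255 0.5601]  nu=[-1.7232, 4.3942]  x^+=[-1.4773, 1.9980]  P^+=[0.1554 -0.0236; -0.0236 0.2609]

x_post = [-1.4773, 1.9980]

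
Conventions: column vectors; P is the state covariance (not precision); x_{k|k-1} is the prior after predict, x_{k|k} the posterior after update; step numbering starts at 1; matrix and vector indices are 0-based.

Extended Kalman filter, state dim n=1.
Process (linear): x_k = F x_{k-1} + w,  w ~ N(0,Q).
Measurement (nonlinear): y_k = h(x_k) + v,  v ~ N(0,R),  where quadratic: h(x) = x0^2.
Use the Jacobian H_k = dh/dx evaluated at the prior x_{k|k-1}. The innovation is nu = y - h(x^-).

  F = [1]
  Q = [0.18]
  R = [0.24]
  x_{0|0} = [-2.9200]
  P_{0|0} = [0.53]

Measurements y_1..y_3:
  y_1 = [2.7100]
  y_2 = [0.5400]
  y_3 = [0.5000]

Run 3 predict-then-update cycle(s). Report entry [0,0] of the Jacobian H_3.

step 1: x^-=[-2.9200]  P^-=[0.7100]  H_jac=[-5.8400]  S=[24.4550]  K=[-0.1696]  nu=[-5.8164]  x^+=[-1.9338]  P^+=[0.0070]
step 2: x^-=[-1.9338]  P^-=[0.1870]  H_jac=[-3.8676]  S=[3.0368]  K=[-0.2381]  nu=[-3.1996]  x^+=[-1.1719]  P^+=[0.0148]
step 3: x^-=[-1.1719]  P^-=[0.1948]  H_jac=[-2.3438]  S=[1.3100]  K=[-0.3485]  nu=[-0.8734]  x^+=[-0.8675]  P^+=[0.0357]

H_jac[0,0] = -2.3438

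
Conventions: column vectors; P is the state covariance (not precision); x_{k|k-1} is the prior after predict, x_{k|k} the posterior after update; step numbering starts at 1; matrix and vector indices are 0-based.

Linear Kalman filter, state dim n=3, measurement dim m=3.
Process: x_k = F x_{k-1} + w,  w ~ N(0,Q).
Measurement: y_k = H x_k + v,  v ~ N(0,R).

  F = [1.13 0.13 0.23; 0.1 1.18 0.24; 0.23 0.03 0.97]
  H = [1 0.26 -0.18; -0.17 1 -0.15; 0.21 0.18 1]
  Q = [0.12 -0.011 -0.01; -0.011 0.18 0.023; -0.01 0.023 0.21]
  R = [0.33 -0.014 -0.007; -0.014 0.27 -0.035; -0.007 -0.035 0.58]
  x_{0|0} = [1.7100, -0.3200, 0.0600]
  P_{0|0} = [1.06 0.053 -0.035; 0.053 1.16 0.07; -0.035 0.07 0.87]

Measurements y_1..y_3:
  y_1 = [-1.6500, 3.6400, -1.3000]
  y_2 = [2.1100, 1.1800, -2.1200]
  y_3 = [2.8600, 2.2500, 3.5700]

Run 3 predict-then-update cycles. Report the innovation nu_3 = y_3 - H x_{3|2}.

innov = [2.4379, 0.4496, 4.8993]

step 1: x^-=[1.9045, -0.1922, 0.4419]  P^-=[1.5407 0.4170 0.4366; 0.4170 1.9064 0.3808; 0.4366 0.3808 1.0749]  S=[2.0584 0.5118 0.8169; 0.5118 2.0113 0.4493; 0.8169 0.4493 2.1366]  K=[0.7513 -0.1781 0.1411; 0.1475 0.8126 0.1526; -0.0651 -0.0481 0.6131]  nu=[-3.4250, 4.2222, -2.1072]  x^+=[-1.7182, 2.4120, -0.8301]  P^+=[0.2589 -0.0149 0.0311; -0.0149 0.2130 0.0238; 0.0311 0.0238 0.3469]
step 2: x^-=[-1.8189, 2.4751, -1.1280]  P^-=[0.4858 0.0664 0.1735; 0.0664 0.5107 0.1453; 0.1735 0.1453 0.5654]  S=[0.8271 0.0624 0.2328; 0.0624 0.7501 0.0731; 0.2328 0.0731 1.3136]  K=[0.5427 -0.1140 0.1290; 0.1250 0.6131 0.1350; -0.0019 -0.0052 0.4787]  nu=[3.0823, -1.7735, -1.0556]  x^+=[-0.0801, 1.6305, -1.6300]  P^+=[0.1878 -0.0055 0.0366; -0.0055 0.1623 0.0279; 0.0366 0.0279 0.2651]
step 3: x^-=[-0.2534, 1.5247, -1.5506]  P^-=[0.3956 0.0616 0.1440; 0.0616 0.4394 0.1310; 0.1440 0.1310 0.4874]  S=[0.7391 0.0591 0.1917; 0.0591 0.6789 0.0663; 0.1917 0.0663 1.2114]  K=[0.4976 -0.0955 0.1231; 0.1253 0.5790 0.1325; 0.0062 0.0051 0.4455]  nu=[2.4379, 0.4496, 4.8993]  x^+=[1.5198, 2.7399, 0.6496]  P^+=[0.1718 -0.0025 0.0356; -0.0025 0.1538 0.0286; 0.0356 0.0286 0.2456]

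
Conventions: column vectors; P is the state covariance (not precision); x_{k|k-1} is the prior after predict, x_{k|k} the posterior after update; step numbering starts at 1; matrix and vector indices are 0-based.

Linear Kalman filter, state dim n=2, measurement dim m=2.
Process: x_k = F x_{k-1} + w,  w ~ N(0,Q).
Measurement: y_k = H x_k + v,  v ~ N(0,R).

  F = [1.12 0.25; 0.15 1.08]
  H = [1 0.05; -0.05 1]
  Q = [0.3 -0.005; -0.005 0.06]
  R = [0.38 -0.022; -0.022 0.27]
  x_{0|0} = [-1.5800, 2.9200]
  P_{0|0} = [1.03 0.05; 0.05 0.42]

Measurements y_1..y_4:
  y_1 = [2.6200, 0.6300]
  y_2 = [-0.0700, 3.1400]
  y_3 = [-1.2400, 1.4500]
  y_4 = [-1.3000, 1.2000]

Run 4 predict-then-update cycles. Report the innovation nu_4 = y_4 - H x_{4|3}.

innov = [-1.5046, -0.8966]

step 1: x^-=[-1.0396, 2.9166]  P^-=[1.6463 0.3438; 0.3438 0.5893]  S=[2.0621 0.2681; 0.2681 0.8290]  K=[0.7993 0.0569; 0.0953 0.6593]  nu=[3.5138, -2.3386]  x^+=[1.6357, 1.7097]  P^+=[0.3018 0.0129; 0.0129 0.1765]
step 2: x^-=[2.2594, 2.0919]  P^-=[0.6969 0.1094; 0.1094 0.2769]  S=[1.0885 0.0662; 0.0662 0.5377]  K=[0.6416 0.0598; 0.0832 0.4945]  nu=[-2.4340, 1.1611]  x^+=[0.7672, 2.4636]  P^+=[0.2418 0.0141; 0.0141 0.1324]
step 3: x^-=[1.4751, 2.7757]  P^-=[0.6195 0.0890; 0.0890 0.2244]  S=[1.0089 0.0470; 0.0470 0.4871]  K=[0.6156 0.0597; 0.0786 0.4441]  nu=[-2.8539, -1.2520]  x^+=[-0.3565, 1.9954]  P^+=[0.2319 0.0142; 0.0142 0.1189]
step 4: x^-=[0.0996, 2.1016]  P^-=[0.6063 0.0837; 0.0837 0.2085]  S=[0.9952 0.0416; 0.0416 0.4716]  K=[0.6109 0.0593; 0.0768 0.4264]  nu=[-1.5046, -0.8966]  x^+=[-0.8729, 1.6038]  P^+=[0.2301 0.0141; 0.0141 0.1141]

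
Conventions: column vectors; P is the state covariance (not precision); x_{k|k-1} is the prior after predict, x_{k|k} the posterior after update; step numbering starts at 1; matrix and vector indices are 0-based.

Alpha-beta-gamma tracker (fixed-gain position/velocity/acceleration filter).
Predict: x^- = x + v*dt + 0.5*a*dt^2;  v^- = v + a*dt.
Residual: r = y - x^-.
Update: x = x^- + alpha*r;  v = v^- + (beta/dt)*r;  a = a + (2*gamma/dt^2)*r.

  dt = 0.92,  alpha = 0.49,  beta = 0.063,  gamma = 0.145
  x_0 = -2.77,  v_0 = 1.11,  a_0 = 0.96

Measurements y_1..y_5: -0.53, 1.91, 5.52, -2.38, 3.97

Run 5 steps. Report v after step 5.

v_post = 2.2083

step 1: x_pred=-1.3425  r=0.8125  x^+=-0.9444  v^+=2.0488  a^+=1.2384
step 2: x_pred=1.4646  r=0.4454  x^+=1.6829  v^+=3.2187  a^+=1.3910
step 3: x_pred=5.2327  r=0.2873  x^+=5.3735  v^+=4.5180  a^+=1.4894
step 4: x_pred=10.1604  r=-12.5404  x^+=4.0156  v^+=5.0296  a^+=-2.8073
step 5: x_pred=7.4548  r=-3.4848  x^+=5.7472  v^+=2.2083  a^+=-4.0012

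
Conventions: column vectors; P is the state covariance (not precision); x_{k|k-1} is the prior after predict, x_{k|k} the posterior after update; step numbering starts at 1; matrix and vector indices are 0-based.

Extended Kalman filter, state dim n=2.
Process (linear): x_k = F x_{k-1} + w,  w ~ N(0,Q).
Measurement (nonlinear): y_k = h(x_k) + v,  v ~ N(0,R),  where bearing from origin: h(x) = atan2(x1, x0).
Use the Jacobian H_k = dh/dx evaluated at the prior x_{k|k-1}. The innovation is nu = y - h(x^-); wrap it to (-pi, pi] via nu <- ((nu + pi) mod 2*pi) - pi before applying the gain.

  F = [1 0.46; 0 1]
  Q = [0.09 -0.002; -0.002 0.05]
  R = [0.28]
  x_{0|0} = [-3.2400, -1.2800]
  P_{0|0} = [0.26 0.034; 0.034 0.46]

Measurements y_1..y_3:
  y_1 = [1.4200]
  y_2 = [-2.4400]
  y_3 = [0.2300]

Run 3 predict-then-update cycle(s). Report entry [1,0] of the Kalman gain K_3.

step 1: x^-=[-3.8288, -1.2800]  P^-=[0.4786 0.2436; 0.2436 0.5100]  H_jac=[0.0785 -0.2349]  S=[0.3021]  K=[-0.0650; -0.3333]  nu=[-2.0442]  x^+=[-3.6959, -0.5988]  P^+=[0.4773 0.2371; 0.2371 0.4764]
step 2: x^-=[-3.9713, -0.5988]  P^-=[0.8862 0.4542; 0.4542 0.5264]  H_jac=[0.0371 -0.2462]  S=[0.3048]  K=[-0.2589; -0.3699]  nu=[0.5520]  x^+=[-4.1143, -0.8029]  P^+=[0.8658 0.4250; 0.4250 0.4847]
step 3: x^-=[-4.4836, -0.8029]  P^-=[1.4494 0.6460; 0.6460 0.5347]  H_jac=[0.0387 -0.2161]  S=[0.2963]  K=[-0.2818; -0.3056]  nu=[-3.0888]  x^+=[-3.6131, 0.1410]  P^+=[1.4259 0.6205; 0.6205 0.5071]

K[1,0] = -0.3056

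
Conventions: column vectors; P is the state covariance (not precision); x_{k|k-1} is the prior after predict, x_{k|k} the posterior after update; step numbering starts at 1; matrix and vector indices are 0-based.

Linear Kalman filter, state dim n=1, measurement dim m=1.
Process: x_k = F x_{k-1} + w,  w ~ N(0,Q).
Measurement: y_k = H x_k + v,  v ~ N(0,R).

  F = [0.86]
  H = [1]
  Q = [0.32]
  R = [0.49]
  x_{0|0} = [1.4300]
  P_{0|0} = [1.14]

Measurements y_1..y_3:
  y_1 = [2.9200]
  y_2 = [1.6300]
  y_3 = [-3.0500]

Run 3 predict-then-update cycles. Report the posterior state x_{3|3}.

step 1: x^-=[1.2298]  P^-=[1.1631]  S=[1.6531]  K=[0.7036]  nu=[1.6902]  x^+=[2.4190]  P^+=[0.3448]
step 2: x^-=[2.0804]  P^-=[0.5750]  S=[1.0650]  K=[0.5399]  nu=[-0.4504]  x^+=[1.8372]  P^+=[0.2646]
step 3: x^-=[1.5800]  P^-=[0.5157]  S=[1.0057]  K=[0.5128]  nu=[-4.6300]  x^+=[-0.7941]  P^+=[0.2513]

x_post = [-0.7941]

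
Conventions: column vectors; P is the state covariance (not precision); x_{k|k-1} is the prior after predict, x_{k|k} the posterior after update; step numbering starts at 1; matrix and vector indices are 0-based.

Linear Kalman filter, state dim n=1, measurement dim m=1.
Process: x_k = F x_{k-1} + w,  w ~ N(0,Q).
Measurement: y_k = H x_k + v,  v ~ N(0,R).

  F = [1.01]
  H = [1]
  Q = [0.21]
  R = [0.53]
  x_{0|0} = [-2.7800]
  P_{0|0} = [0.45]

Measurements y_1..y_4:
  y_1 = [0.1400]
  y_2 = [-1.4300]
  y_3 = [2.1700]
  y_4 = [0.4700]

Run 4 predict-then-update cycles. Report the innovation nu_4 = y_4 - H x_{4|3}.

innov = [0.1325]

step 1: x^-=[-2.8078]  P^-=[0.6690]  S=[1.1990]  K=[0.5580]  nu=[2.9478]  x^+=[-1.1630]  P^+=[0.2957]
step 2: x^-=[-1.1746]  P^-=[0.5117]  S=[1.0417]  K=[0.4912]  nu=[-0.2554]  x^+=[-1.3001]  P^+=[0.2603]
step 3: x^-=[-1.3131]  P^-=[0.4756]  S=[1.0056]  K=[0.4729]  nu=[3.4831]  x^+=[0.3342]  P^+=[0.2507]
step 4: x^-=[0.3375]  P^-=[0.4657]  S=[0.9957]  K=[0.4677]  nu=[0.1325]  x^+=[0.3995]  P^+=[0.2479]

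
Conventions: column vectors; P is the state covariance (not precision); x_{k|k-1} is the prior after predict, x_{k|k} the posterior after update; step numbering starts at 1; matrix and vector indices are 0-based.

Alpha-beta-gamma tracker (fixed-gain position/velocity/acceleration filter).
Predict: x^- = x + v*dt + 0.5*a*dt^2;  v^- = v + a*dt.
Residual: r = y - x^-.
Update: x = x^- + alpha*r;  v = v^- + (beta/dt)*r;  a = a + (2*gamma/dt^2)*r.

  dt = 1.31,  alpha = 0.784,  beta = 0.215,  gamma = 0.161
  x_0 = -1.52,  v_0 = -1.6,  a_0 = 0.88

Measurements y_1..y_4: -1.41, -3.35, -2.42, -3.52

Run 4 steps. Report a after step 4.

a_post = -0.2817

step 1: x_pred=-2.8609  r=1.4509  x^+=-1.7234  v^+=-0.2091  a^+=1.1522
step 2: x_pred=-1.0086  r=-2.3414  x^+=-2.8443  v^+=0.9161  a^+=0.7129
step 3: x_pred=-1.0325  r=-1.3875  x^+=-2.1203  v^+=1.6223  a^+=0.4526
step 4: x_pred=0.3932  r=-3.9132  x^+=-2.6747  v^+=1.5729  a^+=-0.2817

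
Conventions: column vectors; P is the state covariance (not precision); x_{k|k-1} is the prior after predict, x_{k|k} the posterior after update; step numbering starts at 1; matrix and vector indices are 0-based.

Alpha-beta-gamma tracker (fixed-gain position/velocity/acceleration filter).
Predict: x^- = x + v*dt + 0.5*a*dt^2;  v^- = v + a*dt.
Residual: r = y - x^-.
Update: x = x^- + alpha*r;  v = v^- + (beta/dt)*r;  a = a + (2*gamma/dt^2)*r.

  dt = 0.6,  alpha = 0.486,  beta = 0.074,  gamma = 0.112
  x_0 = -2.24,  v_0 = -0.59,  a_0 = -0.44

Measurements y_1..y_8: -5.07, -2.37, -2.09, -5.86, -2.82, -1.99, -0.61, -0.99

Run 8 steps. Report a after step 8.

step 1: x_pred=-2.6732  r=-2.3968  x^+=-3.8380  v^+=-1.1496  a^+=-1.9313
step 2: x_pred=-4.8754  r=2.5054  x^+=-3.6578  v^+=-1.9994  a^+=-0.3724
step 3: x_pred=-4.9245  r=2.8345  x^+=-3.5469  v^+=-1.8733  a^+=1.3913
step 4: x_pred=-4.4204  r=-1.4396  x^+=-5.1201  v^+=-1.2160  a^+=0.4956
step 5: x_pred=-5.7605  r=2.9405  x^+=-4.3314  v^+=-0.5560  a^+=2.3252
step 6: x_pred=-4.2465  r=2.2565  x^+=-3.1498  v^+=1.1174  a^+=3.7292
step 7: x_pred=-1.8082  r=1.1982  x^+=-1.2259  v^+=3.5027  a^+=4.4748
step 8: x_pred=1.6812  r=-2.6712  x^+=0.3830  v^+=5.8581  a^+=2.8127

a_post = 2.8127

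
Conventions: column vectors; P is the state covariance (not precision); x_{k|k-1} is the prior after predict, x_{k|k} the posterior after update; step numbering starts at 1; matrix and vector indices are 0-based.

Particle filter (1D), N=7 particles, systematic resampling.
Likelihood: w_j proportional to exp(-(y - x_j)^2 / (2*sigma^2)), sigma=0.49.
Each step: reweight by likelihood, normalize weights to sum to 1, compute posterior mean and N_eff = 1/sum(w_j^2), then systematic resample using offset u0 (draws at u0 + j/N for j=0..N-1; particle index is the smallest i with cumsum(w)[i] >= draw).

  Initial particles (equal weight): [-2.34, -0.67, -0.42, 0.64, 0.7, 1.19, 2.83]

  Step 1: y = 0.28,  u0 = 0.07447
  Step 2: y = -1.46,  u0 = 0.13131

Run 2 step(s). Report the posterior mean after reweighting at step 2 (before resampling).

step 1: w=[0.0000, 0.0711, 0.1679, 0.3555, 0.3225, 0.0830, 0.0000]  mean=0.4339  Neff=3.6964  idx=[2, 2, 3, 3, 4, 4, 5]
step 2: w=[0.4992, 0.4992, 0.0005, 0.0005, 0.0003, 0.0003, 0.0000]  mean=-0.4183  Neff=2.0062  idx=[0, 0, 0, 1, 1, 1, 1]

post_mean = -0.4183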